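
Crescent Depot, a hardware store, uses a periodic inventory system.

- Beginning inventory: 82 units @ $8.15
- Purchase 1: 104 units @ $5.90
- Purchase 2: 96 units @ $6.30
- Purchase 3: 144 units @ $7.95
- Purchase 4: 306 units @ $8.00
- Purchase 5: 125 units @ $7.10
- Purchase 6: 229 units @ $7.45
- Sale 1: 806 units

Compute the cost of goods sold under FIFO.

COGS = $6,004.90

Sale 1 (806) [FIFO — oldest first]: 82 @ $8.15 + 104 @ $5.90 + 96 @ $6.30 + 144 @ $7.95 + 306 @ $8.00 + 74 @ $7.10 = $6,004.90
Ending inventory: 51 @ $7.10 + 229 @ $7.45 = $2,068.15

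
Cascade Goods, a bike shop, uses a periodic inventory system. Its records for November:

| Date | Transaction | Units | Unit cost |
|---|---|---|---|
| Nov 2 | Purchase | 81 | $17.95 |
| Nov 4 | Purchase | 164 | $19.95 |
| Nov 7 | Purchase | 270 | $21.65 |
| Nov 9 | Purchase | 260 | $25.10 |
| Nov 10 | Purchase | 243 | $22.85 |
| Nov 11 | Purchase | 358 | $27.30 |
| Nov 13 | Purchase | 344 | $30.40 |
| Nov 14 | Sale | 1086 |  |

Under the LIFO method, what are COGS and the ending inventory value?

COGS = $29,322.65; ending inventory = $13,558.15

Nov 14, 1086 sold [LIFO — newest first]: 344 @ $30.40 + 358 @ $27.30 + 243 @ $22.85 + 141 @ $25.10 = $29,322.65
Ending inventory: 81 @ $17.95 + 164 @ $19.95 + 270 @ $21.65 + 119 @ $25.10 = $13,558.15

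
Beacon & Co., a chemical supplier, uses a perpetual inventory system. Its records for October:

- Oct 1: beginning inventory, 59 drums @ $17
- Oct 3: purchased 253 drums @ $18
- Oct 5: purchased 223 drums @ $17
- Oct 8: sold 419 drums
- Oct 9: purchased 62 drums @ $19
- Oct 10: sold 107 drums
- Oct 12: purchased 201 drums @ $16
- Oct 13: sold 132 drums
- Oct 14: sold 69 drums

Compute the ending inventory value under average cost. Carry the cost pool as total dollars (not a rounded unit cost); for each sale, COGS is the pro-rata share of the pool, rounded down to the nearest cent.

Ending inventory = $1,173.16

After Oct 1: 59 on hand, pool $1,003.00 (≈ $17.0000 each)
After Oct 3: 312 on hand, pool $5,557.00 (≈ $17.8109 each)
After Oct 5: 535 on hand, pool $9,348.00 (≈ $17.4729 each)
Oct 8, sell 419: 419/535 × $9,348.00 → $7,321.14
After Oct 9: 178 on hand, pool $3,204.86 (≈ $18.0048 each)
Oct 10, sell 107: 107/178 × $3,204.86 → $1,926.51
After Oct 12: 272 on hand, pool $4,494.35 (≈ $16.5233 each)
Oct 13, sell 132: 132/272 × $4,494.35 → $2,181.08
Oct 14, sell 69: 69/140 × $2,313.27 → $1,140.11
Total COGS = $7,321.14 + $1,926.51 + $2,181.08 + $1,140.11 = $12,568.84
Ending inventory (cost pool remaining) = $1,173.16
Check: goods available $13,742.00 = COGS $12,568.84 + ending $1,173.16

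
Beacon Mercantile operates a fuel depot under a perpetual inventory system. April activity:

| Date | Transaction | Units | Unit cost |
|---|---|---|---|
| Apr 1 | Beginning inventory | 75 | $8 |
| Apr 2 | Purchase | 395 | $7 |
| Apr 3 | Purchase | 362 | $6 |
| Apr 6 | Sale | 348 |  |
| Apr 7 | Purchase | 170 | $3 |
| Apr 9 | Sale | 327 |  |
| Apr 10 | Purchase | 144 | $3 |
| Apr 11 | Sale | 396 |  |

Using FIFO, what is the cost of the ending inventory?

Apr 6, 348 sold [FIFO — oldest first]: 75 @ $8 + 273 @ $7 = $2,511
Apr 9, 327 sold [FIFO — oldest first]: 122 @ $7 + 205 @ $6 = $2,084
Apr 11, 396 sold [FIFO — oldest first]: 157 @ $6 + 170 @ $3 + 69 @ $3 = $1,659
Total COGS = $2,511 + $2,084 + $1,659 = $6,254
Ending inventory: 75 @ $3 = $225
Check: goods available $6,479 = COGS $6,254 + ending $225

Ending inventory = $225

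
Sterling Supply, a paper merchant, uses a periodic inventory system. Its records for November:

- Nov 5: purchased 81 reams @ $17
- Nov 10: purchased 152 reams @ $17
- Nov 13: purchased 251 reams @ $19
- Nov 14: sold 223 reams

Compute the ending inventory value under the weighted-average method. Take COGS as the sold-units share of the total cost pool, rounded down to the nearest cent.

Nov 14, sell 223: 223/484 × $8,730.00 → $4,022.29
Ending inventory (cost pool remaining) = $4,707.71
Check: goods available $8,730.00 = COGS $4,022.29 + ending $4,707.71

Ending inventory = $4,707.71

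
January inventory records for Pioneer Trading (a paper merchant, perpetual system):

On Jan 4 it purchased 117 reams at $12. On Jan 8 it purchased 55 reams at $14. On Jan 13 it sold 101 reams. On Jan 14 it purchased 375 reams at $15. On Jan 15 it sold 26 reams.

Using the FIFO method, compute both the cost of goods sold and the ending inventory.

COGS = $1,544; ending inventory = $6,255

Jan 13, 101 sold [FIFO — oldest first]: 101 @ $12 = $1,212
Jan 15, 26 sold [FIFO — oldest first]: 16 @ $12 + 10 @ $14 = $332
Total COGS = $1,212 + $332 = $1,544
Ending inventory: 45 @ $14 + 375 @ $15 = $6,255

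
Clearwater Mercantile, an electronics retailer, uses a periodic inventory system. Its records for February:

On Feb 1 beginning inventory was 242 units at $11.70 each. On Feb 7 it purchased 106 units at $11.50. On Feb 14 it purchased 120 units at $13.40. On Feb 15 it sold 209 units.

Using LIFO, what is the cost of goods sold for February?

COGS = $2,631.50

Feb 15, 209 sold [LIFO — newest first]: 120 @ $13.40 + 89 @ $11.50 = $2,631.50
Ending inventory: 242 @ $11.70 + 17 @ $11.50 = $3,026.90
Check: goods available $5,658.40 = COGS $2,631.50 + ending $3,026.90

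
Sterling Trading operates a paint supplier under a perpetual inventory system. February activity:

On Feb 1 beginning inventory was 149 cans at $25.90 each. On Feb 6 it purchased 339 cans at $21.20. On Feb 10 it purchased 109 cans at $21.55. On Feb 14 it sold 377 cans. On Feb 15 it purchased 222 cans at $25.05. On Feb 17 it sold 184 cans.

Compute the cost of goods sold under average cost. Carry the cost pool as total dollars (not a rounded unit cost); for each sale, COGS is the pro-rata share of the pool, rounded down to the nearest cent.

COGS = $12,828.60

After Feb 1: 149 on hand, pool $3,859.10 (≈ $25.9000 each)
After Feb 6: 488 on hand, pool $11,045.90 (≈ $22.6350 each)
After Feb 10: 597 on hand, pool $13,394.85 (≈ $22.4369 each)
Feb 14, sell 377: 377/597 × $13,394.85 → $8,458.72
After Feb 15: 442 on hand, pool $10,497.23 (≈ $23.7494 each)
Feb 17, sell 184: 184/442 × $10,497.23 → $4,369.88
Total COGS = $8,458.72 + $4,369.88 = $12,828.60
Ending inventory (cost pool remaining) = $6,127.35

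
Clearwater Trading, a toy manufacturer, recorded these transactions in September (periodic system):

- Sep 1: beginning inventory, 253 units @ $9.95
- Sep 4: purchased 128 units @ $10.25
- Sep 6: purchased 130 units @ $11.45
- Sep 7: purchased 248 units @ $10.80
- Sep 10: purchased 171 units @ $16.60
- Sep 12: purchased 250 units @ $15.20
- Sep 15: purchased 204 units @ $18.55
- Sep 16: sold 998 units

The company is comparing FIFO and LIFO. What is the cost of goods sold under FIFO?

COGS = $11,868.45

FIFO COGS: 253 @ $9.95 + 128 @ $10.25 + 130 @ $11.45 + 248 @ $10.80 + 171 @ $16.60 + 68 @ $15.20 = $11,868.45
LIFO COGS: 204 @ $18.55 + 250 @ $15.20 + 171 @ $16.60 + 248 @ $10.80 + 125 @ $11.45 = $14,532.45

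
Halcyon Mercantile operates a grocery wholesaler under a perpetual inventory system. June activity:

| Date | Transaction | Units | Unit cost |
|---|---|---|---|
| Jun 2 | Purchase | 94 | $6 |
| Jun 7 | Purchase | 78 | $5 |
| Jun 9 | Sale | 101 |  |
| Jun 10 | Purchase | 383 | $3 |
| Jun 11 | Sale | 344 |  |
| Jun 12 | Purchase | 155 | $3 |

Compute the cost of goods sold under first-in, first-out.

COGS = $1,773

Jun 9, 101 sold [FIFO — oldest first]: 94 @ $6 + 7 @ $5 = $599
Jun 11, 344 sold [FIFO — oldest first]: 71 @ $5 + 273 @ $3 = $1,174
Total COGS = $599 + $1,174 = $1,773
Ending inventory: 110 @ $3 + 155 @ $3 = $795
Check: goods available $2,568 = COGS $1,773 + ending $795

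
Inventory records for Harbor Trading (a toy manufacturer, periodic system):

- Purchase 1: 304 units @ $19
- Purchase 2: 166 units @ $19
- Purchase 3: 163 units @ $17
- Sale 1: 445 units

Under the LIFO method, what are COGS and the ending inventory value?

COGS = $8,129; ending inventory = $3,572

Sale 1 (445) [LIFO — newest first]: 163 @ $17 + 166 @ $19 + 116 @ $19 = $8,129
Ending inventory: 188 @ $19 = $3,572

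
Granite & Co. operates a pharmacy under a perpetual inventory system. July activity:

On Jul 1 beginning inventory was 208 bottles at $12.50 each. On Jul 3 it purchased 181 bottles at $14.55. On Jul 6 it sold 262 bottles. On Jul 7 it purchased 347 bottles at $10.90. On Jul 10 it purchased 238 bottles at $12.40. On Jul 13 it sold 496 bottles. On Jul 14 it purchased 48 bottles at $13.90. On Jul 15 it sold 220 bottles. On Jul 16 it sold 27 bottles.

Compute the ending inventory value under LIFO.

Ending inventory = $212.50

Jul 6, 262 sold [LIFO — newest first]: 181 @ $14.55 + 81 @ $12.50 = $3,646.05
Jul 13, 496 sold [LIFO — newest first]: 238 @ $12.40 + 258 @ $10.90 = $5,763.40
Jul 15, 220 sold [LIFO — newest first]: 48 @ $13.90 + 89 @ $10.90 + 83 @ $12.50 = $2,674.80
Jul 16, 27 sold [LIFO — newest first]: 27 @ $12.50 = $337.50
Total COGS = $3,646.05 + $5,763.40 + $2,674.80 + $337.50 = $12,421.75
Ending inventory: 17 @ $12.50 = $212.50
Check: goods available $12,634.25 = COGS $12,421.75 + ending $212.50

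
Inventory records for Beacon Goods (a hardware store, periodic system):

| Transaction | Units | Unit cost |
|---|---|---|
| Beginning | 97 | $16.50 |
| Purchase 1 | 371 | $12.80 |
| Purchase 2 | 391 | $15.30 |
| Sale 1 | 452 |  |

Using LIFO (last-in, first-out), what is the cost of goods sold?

COGS = $6,763.10

Sale 1 (452) [LIFO — newest first]: 391 @ $15.30 + 61 @ $12.80 = $6,763.10
Ending inventory: 97 @ $16.50 + 310 @ $12.80 = $5,568.50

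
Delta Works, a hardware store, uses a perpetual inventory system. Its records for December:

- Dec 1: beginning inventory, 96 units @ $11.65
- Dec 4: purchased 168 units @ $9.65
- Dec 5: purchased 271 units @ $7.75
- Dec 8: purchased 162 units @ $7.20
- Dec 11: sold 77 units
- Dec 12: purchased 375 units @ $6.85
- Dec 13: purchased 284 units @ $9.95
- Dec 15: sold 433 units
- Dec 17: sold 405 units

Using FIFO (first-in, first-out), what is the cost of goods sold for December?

Dec 11, 77 sold [FIFO — oldest first]: 77 @ $11.65 = $897.05
Dec 15, 433 sold [FIFO — oldest first]: 19 @ $11.65 + 168 @ $9.65 + 246 @ $7.75 = $3,749.05
Dec 17, 405 sold [FIFO — oldest first]: 25 @ $7.75 + 162 @ $7.20 + 218 @ $6.85 = $2,853.45
Total COGS = $897.05 + $3,749.05 + $2,853.45 = $7,499.55
Ending inventory: 157 @ $6.85 + 284 @ $9.95 = $3,901.25
Check: goods available $11,400.80 = COGS $7,499.55 + ending $3,901.25

COGS = $7,499.55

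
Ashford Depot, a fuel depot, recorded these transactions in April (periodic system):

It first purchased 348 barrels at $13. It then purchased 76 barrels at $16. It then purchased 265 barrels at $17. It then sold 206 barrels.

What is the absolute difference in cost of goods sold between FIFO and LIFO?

FIFO COGS: 206 @ $13 = $2,678
LIFO COGS: 206 @ $17 = $3,502
Difference = |$2,678 − $3,502| = $824

$824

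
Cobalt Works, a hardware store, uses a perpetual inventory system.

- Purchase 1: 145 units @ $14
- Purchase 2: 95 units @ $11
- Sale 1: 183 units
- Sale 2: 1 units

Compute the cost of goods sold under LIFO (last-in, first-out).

COGS = $2,291

Sale 1 (183) [LIFO — newest first]: 95 @ $11 + 88 @ $14 = $2,277
Sale 2 (1) [LIFO — newest first]: 1 @ $14 = $14
Total COGS = $2,277 + $14 = $2,291
Ending inventory: 56 @ $14 = $784
Check: goods available $3,075 = COGS $2,291 + ending $784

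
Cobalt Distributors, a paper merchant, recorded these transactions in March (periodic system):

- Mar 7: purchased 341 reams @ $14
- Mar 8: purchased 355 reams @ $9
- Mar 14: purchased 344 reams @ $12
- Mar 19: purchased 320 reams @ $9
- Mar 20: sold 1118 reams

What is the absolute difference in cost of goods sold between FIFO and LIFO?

$1,210

FIFO COGS: 341 @ $14 + 355 @ $9 + 344 @ $12 + 78 @ $9 = $12,799
LIFO COGS: 320 @ $9 + 344 @ $12 + 355 @ $9 + 99 @ $14 = $11,589
Difference = |$12,799 − $11,589| = $1,210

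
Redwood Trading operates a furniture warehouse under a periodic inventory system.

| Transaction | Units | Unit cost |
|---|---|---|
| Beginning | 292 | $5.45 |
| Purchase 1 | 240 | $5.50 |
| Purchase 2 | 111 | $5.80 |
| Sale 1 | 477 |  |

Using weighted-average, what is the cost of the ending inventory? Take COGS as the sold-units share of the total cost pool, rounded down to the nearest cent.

Sale 1, sell 477: 477/643 × $3,555.20 → $2,637.37
Ending inventory (cost pool remaining) = $917.83

Ending inventory = $917.83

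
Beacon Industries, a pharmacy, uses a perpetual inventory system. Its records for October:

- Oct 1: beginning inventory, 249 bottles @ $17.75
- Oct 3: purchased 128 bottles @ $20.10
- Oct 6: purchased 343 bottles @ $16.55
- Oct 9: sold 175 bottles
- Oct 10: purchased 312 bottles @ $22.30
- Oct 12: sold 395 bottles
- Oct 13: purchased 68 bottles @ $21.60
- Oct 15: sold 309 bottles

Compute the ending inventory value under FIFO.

Oct 9, 175 sold [FIFO — oldest first]: 175 @ $17.75 = $3,106.25
Oct 12, 395 sold [FIFO — oldest first]: 74 @ $17.75 + 128 @ $20.10 + 193 @ $16.55 = $7,080.45
Oct 15, 309 sold [FIFO — oldest first]: 150 @ $16.55 + 159 @ $22.30 = $6,028.20
Total COGS = $3,106.25 + $7,080.45 + $6,028.20 = $16,214.90
Ending inventory: 153 @ $22.30 + 68 @ $21.60 = $4,880.70

Ending inventory = $4,880.70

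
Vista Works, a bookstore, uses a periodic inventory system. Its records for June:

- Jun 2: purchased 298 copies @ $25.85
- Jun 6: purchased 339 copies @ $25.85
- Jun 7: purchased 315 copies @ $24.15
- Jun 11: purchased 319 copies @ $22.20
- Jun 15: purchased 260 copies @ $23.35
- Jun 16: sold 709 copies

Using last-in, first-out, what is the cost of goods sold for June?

Jun 16, 709 sold [LIFO — newest first]: 260 @ $23.35 + 319 @ $22.20 + 130 @ $24.15 = $16,292.30
Ending inventory: 298 @ $25.85 + 339 @ $25.85 + 185 @ $24.15 = $20,934.20

COGS = $16,292.30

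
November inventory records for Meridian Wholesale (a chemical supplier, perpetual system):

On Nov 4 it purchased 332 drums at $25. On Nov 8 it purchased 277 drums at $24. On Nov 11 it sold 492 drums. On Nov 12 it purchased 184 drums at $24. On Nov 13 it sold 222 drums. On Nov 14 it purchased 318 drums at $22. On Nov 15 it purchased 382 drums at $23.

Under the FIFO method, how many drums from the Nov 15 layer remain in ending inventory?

Nov 11, 492 sold [FIFO — oldest first]: 332 @ $25 + 160 @ $24 = $12,140
Nov 13, 222 sold [FIFO — oldest first]: 117 @ $24 + 105 @ $24 = $5,328
Total COGS = $12,140 + $5,328 = $17,468
Ending inventory: 79 @ $24 + 318 @ $22 + 382 @ $23 = $17,678

382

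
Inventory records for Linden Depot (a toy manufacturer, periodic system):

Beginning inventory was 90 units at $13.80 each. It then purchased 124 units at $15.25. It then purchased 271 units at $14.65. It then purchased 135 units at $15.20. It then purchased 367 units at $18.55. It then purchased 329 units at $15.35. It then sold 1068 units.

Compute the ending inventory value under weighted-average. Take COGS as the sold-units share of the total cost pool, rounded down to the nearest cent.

Sale 1, sell 1068: 1068/1316 × $21,013.15 → $17,053.22
Ending inventory (cost pool remaining) = $3,959.93
Check: goods available $21,013.15 = COGS $17,053.22 + ending $3,959.93

Ending inventory = $3,959.93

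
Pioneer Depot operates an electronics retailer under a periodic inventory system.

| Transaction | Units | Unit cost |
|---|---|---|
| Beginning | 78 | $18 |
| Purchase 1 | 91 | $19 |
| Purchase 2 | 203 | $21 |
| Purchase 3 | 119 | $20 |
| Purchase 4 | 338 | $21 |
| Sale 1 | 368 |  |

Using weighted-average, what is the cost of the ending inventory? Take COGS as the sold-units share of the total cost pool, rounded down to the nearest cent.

Ending inventory = $9,383.50

Sale 1, sell 368: 368/829 × $16,874.00 → $7,490.50
Ending inventory (cost pool remaining) = $9,383.50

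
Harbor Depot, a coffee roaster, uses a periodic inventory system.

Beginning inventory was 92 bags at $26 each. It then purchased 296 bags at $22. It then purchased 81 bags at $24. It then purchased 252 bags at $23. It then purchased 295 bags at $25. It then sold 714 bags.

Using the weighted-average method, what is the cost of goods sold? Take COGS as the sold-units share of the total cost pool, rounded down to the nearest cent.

COGS = $16,879.49

Sale 1, sell 714: 714/1016 × $24,019.00 → $16,879.49
Ending inventory (cost pool remaining) = $7,139.51
Check: goods available $24,019.00 = COGS $16,879.49 + ending $7,139.51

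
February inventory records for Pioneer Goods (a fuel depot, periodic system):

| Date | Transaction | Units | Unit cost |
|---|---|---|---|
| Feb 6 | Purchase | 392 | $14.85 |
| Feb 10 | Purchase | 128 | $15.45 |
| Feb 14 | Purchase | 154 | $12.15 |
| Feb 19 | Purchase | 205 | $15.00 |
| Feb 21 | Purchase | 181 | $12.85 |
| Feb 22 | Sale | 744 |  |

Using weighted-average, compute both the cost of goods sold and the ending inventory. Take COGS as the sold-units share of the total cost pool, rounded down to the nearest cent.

COGS = $10,577.96; ending inventory = $4,492.79

Feb 22, sell 744: 744/1060 × $15,070.75 → $10,577.96
Ending inventory (cost pool remaining) = $4,492.79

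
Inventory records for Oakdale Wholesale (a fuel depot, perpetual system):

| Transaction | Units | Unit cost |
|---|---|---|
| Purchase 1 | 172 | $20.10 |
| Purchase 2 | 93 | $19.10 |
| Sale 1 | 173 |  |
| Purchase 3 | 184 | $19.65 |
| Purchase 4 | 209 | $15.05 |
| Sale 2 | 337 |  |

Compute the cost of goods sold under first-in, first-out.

Sale 1 (173) [FIFO — oldest first]: 172 @ $20.10 + 1 @ $19.10 = $3,476.30
Sale 2 (337) [FIFO — oldest first]: 92 @ $19.10 + 184 @ $19.65 + 61 @ $15.05 = $6,290.85
Total COGS = $3,476.30 + $6,290.85 = $9,767.15
Ending inventory: 148 @ $15.05 = $2,227.40

COGS = $9,767.15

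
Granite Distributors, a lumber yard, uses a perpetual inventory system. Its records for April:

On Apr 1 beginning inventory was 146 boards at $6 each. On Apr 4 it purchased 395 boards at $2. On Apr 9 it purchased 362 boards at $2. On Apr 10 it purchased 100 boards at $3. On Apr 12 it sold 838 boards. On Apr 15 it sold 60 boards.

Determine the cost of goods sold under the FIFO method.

COGS = $2,380

Apr 12, 838 sold [FIFO — oldest first]: 146 @ $6 + 395 @ $2 + 297 @ $2 = $2,260
Apr 15, 60 sold [FIFO — oldest first]: 60 @ $2 = $120
Total COGS = $2,260 + $120 = $2,380
Ending inventory: 5 @ $2 + 100 @ $3 = $310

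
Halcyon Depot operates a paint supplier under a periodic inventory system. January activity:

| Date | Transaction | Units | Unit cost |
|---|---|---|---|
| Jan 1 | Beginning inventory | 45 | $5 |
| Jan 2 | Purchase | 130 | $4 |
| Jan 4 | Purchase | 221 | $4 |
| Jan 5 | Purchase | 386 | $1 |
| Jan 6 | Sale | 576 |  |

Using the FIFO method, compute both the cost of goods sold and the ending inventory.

COGS = $1,809; ending inventory = $206

Jan 6, 576 sold [FIFO — oldest first]: 45 @ $5 + 130 @ $4 + 221 @ $4 + 180 @ $1 = $1,809
Ending inventory: 206 @ $1 = $206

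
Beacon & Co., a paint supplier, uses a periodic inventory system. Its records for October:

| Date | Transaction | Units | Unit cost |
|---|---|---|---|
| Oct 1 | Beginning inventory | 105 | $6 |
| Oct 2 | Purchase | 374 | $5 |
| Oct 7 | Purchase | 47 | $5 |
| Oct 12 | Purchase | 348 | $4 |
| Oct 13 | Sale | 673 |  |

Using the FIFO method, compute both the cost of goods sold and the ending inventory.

COGS = $3,323; ending inventory = $804

Oct 13, 673 sold [FIFO — oldest first]: 105 @ $6 + 374 @ $5 + 47 @ $5 + 147 @ $4 = $3,323
Ending inventory: 201 @ $4 = $804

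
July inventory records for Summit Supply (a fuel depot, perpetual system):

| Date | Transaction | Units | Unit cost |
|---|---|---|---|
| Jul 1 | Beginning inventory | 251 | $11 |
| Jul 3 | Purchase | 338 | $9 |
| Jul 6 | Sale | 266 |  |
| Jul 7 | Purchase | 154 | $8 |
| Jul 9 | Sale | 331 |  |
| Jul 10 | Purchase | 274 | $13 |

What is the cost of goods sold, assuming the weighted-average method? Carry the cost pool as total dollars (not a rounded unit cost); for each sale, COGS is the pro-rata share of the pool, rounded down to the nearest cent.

After Jul 1: 251 on hand, pool $2,761.00 (≈ $11.0000 each)
After Jul 3: 589 on hand, pool $5,803.00 (≈ $9.8523 each)
Jul 6, sell 266: 266/589 × $5,803.00 → $2,620.70
After Jul 7: 477 on hand, pool $4,414.30 (≈ $9.2543 each)
Jul 9, sell 331: 331/477 × $4,414.30 → $3,063.17
After Jul 10: 420 on hand, pool $4,913.13 (≈ $11.6979 each)
Total COGS = $2,620.70 + $3,063.17 = $5,683.87
Ending inventory (cost pool remaining) = $4,913.13
Check: goods available $10,597.00 = COGS $5,683.87 + ending $4,913.13

COGS = $5,683.87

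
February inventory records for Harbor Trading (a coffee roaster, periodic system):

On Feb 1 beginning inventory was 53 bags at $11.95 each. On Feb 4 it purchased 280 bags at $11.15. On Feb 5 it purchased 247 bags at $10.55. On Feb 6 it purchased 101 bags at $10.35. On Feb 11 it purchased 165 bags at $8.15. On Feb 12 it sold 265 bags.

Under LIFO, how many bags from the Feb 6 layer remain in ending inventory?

1

Feb 12, 265 sold [LIFO — newest first]: 165 @ $8.15 + 100 @ $10.35 = $2,379.75
Ending inventory: 53 @ $11.95 + 280 @ $11.15 + 247 @ $10.55 + 1 @ $10.35 = $6,371.55
Check: goods available $8,751.30 = COGS $2,379.75 + ending $6,371.55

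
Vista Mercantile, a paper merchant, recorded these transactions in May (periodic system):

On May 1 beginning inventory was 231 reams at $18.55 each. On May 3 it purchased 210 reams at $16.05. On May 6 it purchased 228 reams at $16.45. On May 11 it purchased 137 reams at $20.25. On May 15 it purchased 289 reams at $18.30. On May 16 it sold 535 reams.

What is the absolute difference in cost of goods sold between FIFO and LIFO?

FIFO COGS: 231 @ $18.55 + 210 @ $16.05 + 94 @ $16.45 = $9,201.85
LIFO COGS: 289 @ $18.30 + 137 @ $20.25 + 109 @ $16.45 = $9,856.00
Difference = |$9,201.85 − $9,856.00| = $654.15

$654.15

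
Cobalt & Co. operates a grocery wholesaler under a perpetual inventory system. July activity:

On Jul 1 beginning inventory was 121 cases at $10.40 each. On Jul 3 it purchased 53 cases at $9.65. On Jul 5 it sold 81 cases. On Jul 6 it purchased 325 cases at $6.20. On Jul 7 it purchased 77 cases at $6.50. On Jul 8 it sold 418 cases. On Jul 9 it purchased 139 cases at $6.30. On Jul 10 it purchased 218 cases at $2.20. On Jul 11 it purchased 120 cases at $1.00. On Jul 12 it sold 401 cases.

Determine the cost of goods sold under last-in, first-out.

COGS = $4,481.05

Jul 5, 81 sold [LIFO — newest first]: 53 @ $9.65 + 28 @ $10.40 = $802.65
Jul 8, 418 sold [LIFO — newest first]: 77 @ $6.50 + 325 @ $6.20 + 16 @ $10.40 = $2,681.90
Jul 12, 401 sold [LIFO — newest first]: 120 @ $1.00 + 218 @ $2.20 + 63 @ $6.30 = $996.50
Total COGS = $802.65 + $2,681.90 + $996.50 = $4,481.05
Ending inventory: 77 @ $10.40 + 76 @ $6.30 = $1,279.60
Check: goods available $5,760.65 = COGS $4,481.05 + ending $1,279.60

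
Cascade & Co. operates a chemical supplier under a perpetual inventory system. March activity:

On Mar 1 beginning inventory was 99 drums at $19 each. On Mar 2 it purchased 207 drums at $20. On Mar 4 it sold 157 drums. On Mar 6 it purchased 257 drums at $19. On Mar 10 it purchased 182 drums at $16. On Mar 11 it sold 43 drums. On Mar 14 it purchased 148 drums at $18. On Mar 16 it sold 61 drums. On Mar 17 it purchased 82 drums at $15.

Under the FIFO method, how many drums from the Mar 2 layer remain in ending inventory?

Mar 4, 157 sold [FIFO — oldest first]: 99 @ $19 + 58 @ $20 = $3,041
Mar 11, 43 sold [FIFO — oldest first]: 43 @ $20 = $860
Mar 16, 61 sold [FIFO — oldest first]: 61 @ $20 = $1,220
Total COGS = $3,041 + $860 + $1,220 = $5,121
Ending inventory: 45 @ $20 + 257 @ $19 + 182 @ $16 + 148 @ $18 + 82 @ $15 = $12,589
Check: goods available $17,710 = COGS $5,121 + ending $12,589

45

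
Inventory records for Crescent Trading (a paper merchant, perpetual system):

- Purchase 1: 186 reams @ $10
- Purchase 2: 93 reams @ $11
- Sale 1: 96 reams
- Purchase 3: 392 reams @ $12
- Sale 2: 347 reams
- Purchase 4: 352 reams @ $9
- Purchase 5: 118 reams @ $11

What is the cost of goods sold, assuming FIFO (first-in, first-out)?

Sale 1 (96) [FIFO — oldest first]: 96 @ $10 = $960
Sale 2 (347) [FIFO — oldest first]: 90 @ $10 + 93 @ $11 + 164 @ $12 = $3,891
Total COGS = $960 + $3,891 = $4,851
Ending inventory: 228 @ $12 + 352 @ $9 + 118 @ $11 = $7,202

COGS = $4,851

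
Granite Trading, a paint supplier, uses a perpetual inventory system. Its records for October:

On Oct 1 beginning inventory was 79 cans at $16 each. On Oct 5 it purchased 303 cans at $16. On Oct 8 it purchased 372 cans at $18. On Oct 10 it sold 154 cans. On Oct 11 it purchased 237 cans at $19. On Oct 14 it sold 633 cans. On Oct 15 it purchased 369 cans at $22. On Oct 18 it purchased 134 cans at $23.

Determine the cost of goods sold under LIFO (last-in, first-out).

Oct 10, 154 sold [LIFO — newest first]: 154 @ $18 = $2,772
Oct 14, 633 sold [LIFO — newest first]: 237 @ $19 + 218 @ $18 + 178 @ $16 = $11,275
Total COGS = $2,772 + $11,275 = $14,047
Ending inventory: 79 @ $16 + 125 @ $16 + 369 @ $22 + 134 @ $23 = $14,464
Check: goods available $28,511 = COGS $14,047 + ending $14,464

COGS = $14,047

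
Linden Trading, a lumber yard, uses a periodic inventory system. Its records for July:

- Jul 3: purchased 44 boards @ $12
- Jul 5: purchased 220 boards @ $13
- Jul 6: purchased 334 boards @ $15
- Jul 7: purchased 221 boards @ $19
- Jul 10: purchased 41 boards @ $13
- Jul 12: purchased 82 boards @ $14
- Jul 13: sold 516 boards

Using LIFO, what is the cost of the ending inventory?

Jul 13, 516 sold [LIFO — newest first]: 82 @ $14 + 41 @ $13 + 221 @ $19 + 172 @ $15 = $8,460
Ending inventory: 44 @ $12 + 220 @ $13 + 162 @ $15 = $5,818
Check: goods available $14,278 = COGS $8,460 + ending $5,818

Ending inventory = $5,818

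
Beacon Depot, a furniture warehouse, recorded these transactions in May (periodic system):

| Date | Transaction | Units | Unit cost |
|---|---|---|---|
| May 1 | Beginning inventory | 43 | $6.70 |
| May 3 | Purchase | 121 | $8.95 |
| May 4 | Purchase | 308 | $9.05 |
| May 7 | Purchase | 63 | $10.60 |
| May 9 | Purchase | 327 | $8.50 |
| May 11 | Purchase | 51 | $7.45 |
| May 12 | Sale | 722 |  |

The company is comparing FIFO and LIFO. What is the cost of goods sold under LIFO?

FIFO COGS: 43 @ $6.70 + 121 @ $8.95 + 308 @ $9.05 + 63 @ $10.60 + 187 @ $8.50 = $6,415.75
LIFO COGS: 51 @ $7.45 + 327 @ $8.50 + 63 @ $10.60 + 281 @ $9.05 = $6,370.30

COGS = $6,370.30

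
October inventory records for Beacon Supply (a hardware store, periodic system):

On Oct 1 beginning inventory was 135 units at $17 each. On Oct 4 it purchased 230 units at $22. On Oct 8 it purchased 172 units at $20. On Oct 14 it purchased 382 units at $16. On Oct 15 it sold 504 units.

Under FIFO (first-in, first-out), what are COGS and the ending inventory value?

COGS = $10,135; ending inventory = $6,772

Oct 15, 504 sold [FIFO — oldest first]: 135 @ $17 + 230 @ $22 + 139 @ $20 = $10,135
Ending inventory: 33 @ $20 + 382 @ $16 = $6,772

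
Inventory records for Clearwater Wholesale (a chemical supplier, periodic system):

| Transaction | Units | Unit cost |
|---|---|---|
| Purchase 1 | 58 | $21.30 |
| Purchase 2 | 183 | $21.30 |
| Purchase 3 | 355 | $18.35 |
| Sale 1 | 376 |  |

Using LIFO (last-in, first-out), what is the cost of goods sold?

Sale 1 (376) [LIFO — newest first]: 355 @ $18.35 + 21 @ $21.30 = $6,961.55
Ending inventory: 58 @ $21.30 + 162 @ $21.30 = $4,686.00

COGS = $6,961.55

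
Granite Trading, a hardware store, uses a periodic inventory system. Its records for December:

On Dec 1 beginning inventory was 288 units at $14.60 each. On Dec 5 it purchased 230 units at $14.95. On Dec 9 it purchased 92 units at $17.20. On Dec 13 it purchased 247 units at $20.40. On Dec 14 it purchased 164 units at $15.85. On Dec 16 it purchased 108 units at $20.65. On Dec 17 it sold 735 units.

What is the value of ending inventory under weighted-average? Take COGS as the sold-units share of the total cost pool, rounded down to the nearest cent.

Dec 17, sell 735: 735/1129 × $19,094.10 → $12,430.61
Ending inventory (cost pool remaining) = $6,663.49
Check: goods available $19,094.10 = COGS $12,430.61 + ending $6,663.49

Ending inventory = $6,663.49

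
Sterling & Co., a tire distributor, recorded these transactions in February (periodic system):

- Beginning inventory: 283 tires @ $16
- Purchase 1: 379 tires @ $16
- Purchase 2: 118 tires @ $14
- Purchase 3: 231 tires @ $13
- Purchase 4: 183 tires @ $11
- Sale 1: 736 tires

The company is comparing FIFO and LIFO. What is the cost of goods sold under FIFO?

FIFO COGS: 283 @ $16 + 379 @ $16 + 74 @ $14 = $11,628
LIFO COGS: 183 @ $11 + 231 @ $13 + 118 @ $14 + 204 @ $16 = $9,932

COGS = $11,628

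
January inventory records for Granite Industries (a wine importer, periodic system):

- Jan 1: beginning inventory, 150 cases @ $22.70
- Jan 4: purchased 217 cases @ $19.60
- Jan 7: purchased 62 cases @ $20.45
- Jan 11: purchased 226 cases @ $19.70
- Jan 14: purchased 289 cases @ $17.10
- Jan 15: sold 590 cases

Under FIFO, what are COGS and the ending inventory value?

Jan 15, 590 sold [FIFO — oldest first]: 150 @ $22.70 + 217 @ $19.60 + 62 @ $20.45 + 161 @ $19.70 = $12,097.80
Ending inventory: 65 @ $19.70 + 289 @ $17.10 = $6,222.40

COGS = $12,097.80; ending inventory = $6,222.40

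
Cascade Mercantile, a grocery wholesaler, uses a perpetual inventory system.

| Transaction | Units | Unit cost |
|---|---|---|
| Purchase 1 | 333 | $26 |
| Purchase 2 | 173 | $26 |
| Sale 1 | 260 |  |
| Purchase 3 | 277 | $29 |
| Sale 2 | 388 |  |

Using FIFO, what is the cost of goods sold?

Sale 1 (260) [FIFO — oldest first]: 260 @ $26 = $6,760
Sale 2 (388) [FIFO — oldest first]: 73 @ $26 + 173 @ $26 + 142 @ $29 = $10,514
Total COGS = $6,760 + $10,514 = $17,274
Ending inventory: 135 @ $29 = $3,915

COGS = $17,274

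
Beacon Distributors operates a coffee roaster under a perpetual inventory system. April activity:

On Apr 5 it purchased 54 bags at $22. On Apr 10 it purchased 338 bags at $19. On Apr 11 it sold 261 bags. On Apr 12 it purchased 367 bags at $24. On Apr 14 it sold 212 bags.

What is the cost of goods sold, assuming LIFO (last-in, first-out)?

COGS = $10,047

Apr 11, 261 sold [LIFO — newest first]: 261 @ $19 = $4,959
Apr 14, 212 sold [LIFO — newest first]: 212 @ $24 = $5,088
Total COGS = $4,959 + $5,088 = $10,047
Ending inventory: 54 @ $22 + 77 @ $19 + 155 @ $24 = $6,371
Check: goods available $16,418 = COGS $10,047 + ending $6,371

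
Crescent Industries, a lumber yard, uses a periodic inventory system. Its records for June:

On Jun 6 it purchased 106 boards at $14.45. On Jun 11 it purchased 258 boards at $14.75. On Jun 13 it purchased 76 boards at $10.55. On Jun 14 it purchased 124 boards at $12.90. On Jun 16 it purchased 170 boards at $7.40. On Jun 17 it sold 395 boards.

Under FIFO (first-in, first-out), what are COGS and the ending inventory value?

Jun 17, 395 sold [FIFO — oldest first]: 106 @ $14.45 + 258 @ $14.75 + 31 @ $10.55 = $5,664.25
Ending inventory: 45 @ $10.55 + 124 @ $12.90 + 170 @ $7.40 = $3,332.35

COGS = $5,664.25; ending inventory = $3,332.35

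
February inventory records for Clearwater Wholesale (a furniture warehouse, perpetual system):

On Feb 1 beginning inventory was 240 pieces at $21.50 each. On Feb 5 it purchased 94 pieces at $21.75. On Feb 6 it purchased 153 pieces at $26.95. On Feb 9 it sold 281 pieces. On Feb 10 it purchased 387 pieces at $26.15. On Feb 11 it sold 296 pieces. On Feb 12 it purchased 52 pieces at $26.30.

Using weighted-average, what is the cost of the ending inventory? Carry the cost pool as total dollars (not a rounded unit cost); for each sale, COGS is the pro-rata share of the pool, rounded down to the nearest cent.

Ending inventory = $8,836.03

After Feb 1: 240 on hand, pool $5,160.00 (≈ $21.5000 each)
After Feb 5: 334 on hand, pool $7,204.50 (≈ $21.5704 each)
After Feb 6: 487 on hand, pool $11,327.85 (≈ $23.2605 each)
Feb 9, sell 281: 281/487 × $11,327.85 → $6,536.19
After Feb 10: 593 on hand, pool $14,911.71 (≈ $25.1462 each)
Feb 11, sell 296: 296/593 × $14,911.71 → $7,443.28
After Feb 12: 349 on hand, pool $8,836.03 (≈ $25.3181 each)
Total COGS = $6,536.19 + $7,443.28 = $13,979.47
Ending inventory (cost pool remaining) = $8,836.03
Check: goods available $22,815.50 = COGS $13,979.47 + ending $8,836.03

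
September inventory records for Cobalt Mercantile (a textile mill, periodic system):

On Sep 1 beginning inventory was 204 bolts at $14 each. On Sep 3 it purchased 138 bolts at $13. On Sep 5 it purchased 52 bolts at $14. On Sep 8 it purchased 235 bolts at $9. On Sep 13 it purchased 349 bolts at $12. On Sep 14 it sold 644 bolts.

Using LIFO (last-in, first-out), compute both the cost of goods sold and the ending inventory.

Sep 14, 644 sold [LIFO — newest first]: 349 @ $12 + 235 @ $9 + 52 @ $14 + 8 @ $13 = $7,135
Ending inventory: 204 @ $14 + 130 @ $13 = $4,546
Check: goods available $11,681 = COGS $7,135 + ending $4,546

COGS = $7,135; ending inventory = $4,546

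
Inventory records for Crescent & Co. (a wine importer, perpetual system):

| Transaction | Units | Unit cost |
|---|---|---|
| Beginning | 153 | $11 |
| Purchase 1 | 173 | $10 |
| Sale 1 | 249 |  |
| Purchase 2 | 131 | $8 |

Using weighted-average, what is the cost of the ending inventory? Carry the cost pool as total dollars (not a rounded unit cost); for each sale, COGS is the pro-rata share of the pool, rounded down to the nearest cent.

After Beginning: 153 on hand, pool $1,683.00 (≈ $11.0000 each)
After Purchase 1: 326 on hand, pool $3,413.00 (≈ $10.4693 each)
Sale 1, sell 249: 249/326 × $3,413.00 → $2,606.86
After Purchase 2: 208 on hand, pool $1,854.14 (≈ $8.9141 each)
Ending inventory (cost pool remaining) = $1,854.14
Check: goods available $4,461.00 = COGS $2,606.86 + ending $1,854.14

Ending inventory = $1,854.14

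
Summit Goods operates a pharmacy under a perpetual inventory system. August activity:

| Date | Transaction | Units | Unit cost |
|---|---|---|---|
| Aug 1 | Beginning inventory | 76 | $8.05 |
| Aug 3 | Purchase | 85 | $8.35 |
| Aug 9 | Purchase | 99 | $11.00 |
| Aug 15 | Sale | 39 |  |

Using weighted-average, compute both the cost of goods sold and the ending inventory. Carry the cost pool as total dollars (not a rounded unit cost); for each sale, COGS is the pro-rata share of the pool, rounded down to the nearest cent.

COGS = $361.58; ending inventory = $2,048.97

After Aug 1: 76 on hand, pool $611.80 (≈ $8.0500 each)
After Aug 3: 161 on hand, pool $1,321.55 (≈ $8.2084 each)
After Aug 9: 260 on hand, pool $2,410.55 (≈ $9.2713 each)
Aug 15, sell 39: 39/260 × $2,410.55 → $361.58
Ending inventory (cost pool remaining) = $2,048.97
Check: goods available $2,410.55 = COGS $361.58 + ending $2,048.97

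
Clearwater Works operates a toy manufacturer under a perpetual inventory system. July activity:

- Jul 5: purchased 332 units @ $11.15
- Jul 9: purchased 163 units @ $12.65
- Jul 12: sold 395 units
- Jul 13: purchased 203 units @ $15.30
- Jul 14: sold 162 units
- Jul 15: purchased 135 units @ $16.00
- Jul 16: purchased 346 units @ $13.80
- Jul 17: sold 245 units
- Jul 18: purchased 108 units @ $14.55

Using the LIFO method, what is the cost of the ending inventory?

Jul 12, 395 sold [LIFO — newest first]: 163 @ $12.65 + 232 @ $11.15 = $4,648.75
Jul 14, 162 sold [LIFO — newest first]: 162 @ $15.30 = $2,478.60
Jul 17, 245 sold [LIFO — newest first]: 245 @ $13.80 = $3,381.00
Total COGS = $4,648.75 + $2,478.60 + $3,381.00 = $10,508.35
Ending inventory: 100 @ $11.15 + 41 @ $15.30 + 135 @ $16.00 + 101 @ $13.80 + 108 @ $14.55 = $6,867.50

Ending inventory = $6,867.50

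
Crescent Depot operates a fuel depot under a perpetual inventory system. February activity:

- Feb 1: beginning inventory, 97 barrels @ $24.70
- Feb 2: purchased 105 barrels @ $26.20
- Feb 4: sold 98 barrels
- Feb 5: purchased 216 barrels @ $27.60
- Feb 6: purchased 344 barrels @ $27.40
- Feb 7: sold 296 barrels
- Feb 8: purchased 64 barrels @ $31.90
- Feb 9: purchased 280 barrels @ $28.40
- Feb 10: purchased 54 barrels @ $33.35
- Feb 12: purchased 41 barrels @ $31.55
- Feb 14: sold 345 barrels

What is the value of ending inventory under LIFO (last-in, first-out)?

Ending inventory = $12,749.70

Feb 4, 98 sold [LIFO — newest first]: 98 @ $26.20 = $2,567.60
Feb 7, 296 sold [LIFO — newest first]: 296 @ $27.40 = $8,110.40
Feb 14, 345 sold [LIFO — newest first]: 41 @ $31.55 + 54 @ $33.35 + 250 @ $28.40 = $10,194.45
Total COGS = $2,567.60 + $8,110.40 + $10,194.45 = $20,872.45
Ending inventory: 97 @ $24.70 + 7 @ $26.20 + 216 @ $27.60 + 48 @ $27.40 + 64 @ $31.90 + 30 @ $28.40 = $12,749.70
Check: goods available $33,622.15 = COGS $20,872.45 + ending $12,749.70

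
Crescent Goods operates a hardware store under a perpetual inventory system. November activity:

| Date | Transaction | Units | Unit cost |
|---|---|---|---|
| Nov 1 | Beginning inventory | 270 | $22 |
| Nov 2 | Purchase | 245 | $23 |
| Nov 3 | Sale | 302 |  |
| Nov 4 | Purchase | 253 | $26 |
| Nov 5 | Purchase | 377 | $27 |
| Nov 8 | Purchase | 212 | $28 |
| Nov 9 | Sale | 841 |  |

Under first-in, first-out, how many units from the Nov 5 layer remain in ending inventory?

Nov 3, 302 sold [FIFO — oldest first]: 270 @ $22 + 32 @ $23 = $6,676
Nov 9, 841 sold [FIFO — oldest first]: 213 @ $23 + 253 @ $26 + 375 @ $27 = $21,602
Total COGS = $6,676 + $21,602 = $28,278
Ending inventory: 2 @ $27 + 212 @ $28 = $5,990
Check: goods available $34,268 = COGS $28,278 + ending $5,990

2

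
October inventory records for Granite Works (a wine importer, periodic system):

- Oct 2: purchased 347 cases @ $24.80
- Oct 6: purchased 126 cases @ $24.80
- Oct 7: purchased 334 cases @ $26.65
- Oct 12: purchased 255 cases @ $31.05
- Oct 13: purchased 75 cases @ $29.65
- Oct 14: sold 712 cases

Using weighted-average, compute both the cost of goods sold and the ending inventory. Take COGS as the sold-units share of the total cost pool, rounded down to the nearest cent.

COGS = $19,270.33; ending inventory = $11,502.67

Oct 14, sell 712: 712/1137 × $30,773.00 → $19,270.33
Ending inventory (cost pool remaining) = $11,502.67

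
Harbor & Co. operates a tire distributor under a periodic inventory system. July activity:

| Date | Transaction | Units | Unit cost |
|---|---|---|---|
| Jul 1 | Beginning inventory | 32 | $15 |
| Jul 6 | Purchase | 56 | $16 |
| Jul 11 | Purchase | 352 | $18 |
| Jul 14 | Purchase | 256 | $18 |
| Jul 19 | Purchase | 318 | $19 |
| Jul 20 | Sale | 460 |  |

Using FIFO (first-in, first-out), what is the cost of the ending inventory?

Jul 20, 460 sold [FIFO — oldest first]: 32 @ $15 + 56 @ $16 + 352 @ $18 + 20 @ $18 = $8,072
Ending inventory: 236 @ $18 + 318 @ $19 = $10,290

Ending inventory = $10,290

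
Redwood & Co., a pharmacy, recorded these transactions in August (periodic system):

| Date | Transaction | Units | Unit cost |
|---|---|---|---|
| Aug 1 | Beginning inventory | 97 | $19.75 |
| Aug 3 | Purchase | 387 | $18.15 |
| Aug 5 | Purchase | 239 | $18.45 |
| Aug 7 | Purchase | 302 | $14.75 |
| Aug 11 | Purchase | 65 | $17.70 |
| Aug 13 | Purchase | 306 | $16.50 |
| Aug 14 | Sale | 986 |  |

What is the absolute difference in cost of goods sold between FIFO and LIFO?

$821.95

FIFO COGS: 97 @ $19.75 + 387 @ $18.15 + 239 @ $18.45 + 263 @ $14.75 = $17,228.60
LIFO COGS: 306 @ $16.50 + 65 @ $17.70 + 302 @ $14.75 + 239 @ $18.45 + 74 @ $18.15 = $16,406.65
Difference = |$17,228.60 − $16,406.65| = $821.95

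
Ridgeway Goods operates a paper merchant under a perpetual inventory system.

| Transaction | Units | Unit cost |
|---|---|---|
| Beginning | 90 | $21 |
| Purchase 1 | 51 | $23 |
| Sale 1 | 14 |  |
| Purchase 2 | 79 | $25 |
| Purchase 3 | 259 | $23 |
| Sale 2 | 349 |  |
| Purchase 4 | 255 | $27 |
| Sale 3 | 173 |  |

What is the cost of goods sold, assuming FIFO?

COGS = $12,534

Sale 1 (14) [FIFO — oldest first]: 14 @ $21 = $294
Sale 2 (349) [FIFO — oldest first]: 76 @ $21 + 51 @ $23 + 79 @ $25 + 143 @ $23 = $8,033
Sale 3 (173) [FIFO — oldest first]: 116 @ $23 + 57 @ $27 = $4,207
Total COGS = $294 + $8,033 + $4,207 = $12,534
Ending inventory: 198 @ $27 = $5,346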